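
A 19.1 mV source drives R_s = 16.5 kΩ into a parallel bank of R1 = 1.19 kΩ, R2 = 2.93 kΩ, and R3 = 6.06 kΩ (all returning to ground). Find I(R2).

I ≈ 0.281 µA

Combine the parallel branches: R_p = (1/1.19 + 1/2.93 + 1/6.06)⁻¹ = 0.7426 kΩ.
V_A by voltage divider: V_A = 19.1 × 0.7426/(16.5 + 0.7426) = 0.8226 mV.
I(R2) = V_A / R2 = 0.8226/2.93 = 0.2807 µA.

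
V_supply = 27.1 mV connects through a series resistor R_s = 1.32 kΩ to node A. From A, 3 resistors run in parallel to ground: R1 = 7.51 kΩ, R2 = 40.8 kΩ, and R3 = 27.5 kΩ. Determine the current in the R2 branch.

I ≈ 0.529 µA

Combine the parallel branches: R_p = (1/7.51 + 1/40.8 + 1/27.5)⁻¹ = 5.154 kΩ.
V_A by voltage divider: V_A = 27.1 × 5.154/(1.32 + 5.154) = 21.57 mV.
I(R2) = V_A / R2 = 21.57/40.8 = 0.5288 µA.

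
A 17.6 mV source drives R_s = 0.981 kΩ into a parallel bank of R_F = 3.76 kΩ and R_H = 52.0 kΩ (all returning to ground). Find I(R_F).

I ≈ 3.66 µA

Equivalent of the parallel group: R_p = 3.506 kΩ.
V_A by voltage divider: V_A = 17.6 × 3.506/(0.981 + 3.506) = 13.75 mV.
I(R_F) = V_A / R_F = 13.75/3.76 = 3.658 µA.
(Check via current divider: I_total = 3.922 µA; share G_k/ΣG = 0.9326 → same result.)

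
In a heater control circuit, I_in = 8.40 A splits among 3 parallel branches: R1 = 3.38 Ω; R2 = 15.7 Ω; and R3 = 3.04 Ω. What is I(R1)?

ΣG = 1/3.38 + 1/15.7 + 1/3.04 = 0.6885.
By the current-divider rule, I = I_in · G_k/ΣG = 8.40 × 0.4297 = 3.610 A.

I ≈ 3.61 A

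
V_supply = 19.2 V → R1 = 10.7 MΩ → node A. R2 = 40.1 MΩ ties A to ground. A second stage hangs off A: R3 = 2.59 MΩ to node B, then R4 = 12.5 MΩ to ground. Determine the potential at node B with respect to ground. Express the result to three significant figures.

The second stage (R3 + R4 = 15.09 MΩ) loads node A in parallel with R2.
R2 ‖ (R3+R4) = 10.96 MΩ.
V_A = 19.2 × 10.96/(10.7 + 10.96) = 9.717 V.
Stage 2 is unloaded, so V_B = V_A · R4/(R3+R4) = 9.717 × 12.5/15.09 = 8.049 V.

V_B ≈ 8.05 V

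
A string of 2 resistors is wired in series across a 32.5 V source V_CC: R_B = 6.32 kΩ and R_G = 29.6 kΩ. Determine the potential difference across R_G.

V ≈ 26.8 V

Series total: ΣR = 6.32 + 29.6 = 35.92 kΩ.
V = V_CC · R/ΣR = 32.5 × 0.8241 = 26.78 V.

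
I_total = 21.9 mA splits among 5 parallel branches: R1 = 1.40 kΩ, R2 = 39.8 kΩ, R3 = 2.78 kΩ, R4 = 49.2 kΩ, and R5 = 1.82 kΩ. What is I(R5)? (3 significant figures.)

I ≈ 7.21 mA

ΣG = 1/1.40 + 1/39.8 + 1/2.78 + 1/49.2 + 1/1.82 = 1.669.
R5 takes the fraction G_k/ΣG = 0.5495/1.669 = 0.3292, so I = 21.9 × 0.3292 = 7.210 mA.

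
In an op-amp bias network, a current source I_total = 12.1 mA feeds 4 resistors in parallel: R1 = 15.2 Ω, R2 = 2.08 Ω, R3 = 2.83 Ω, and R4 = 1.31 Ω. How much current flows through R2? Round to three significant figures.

I ≈ 3.50 mA

Total conductance ΣG = 1/15.2 + 1/2.08 + 1/2.83 + 1/1.31 = 1.663 (units of 1/Ω).
By the current-divider rule, I = I_total · G_k/ΣG = 12.1 × 0.2890 = 3.498 mA.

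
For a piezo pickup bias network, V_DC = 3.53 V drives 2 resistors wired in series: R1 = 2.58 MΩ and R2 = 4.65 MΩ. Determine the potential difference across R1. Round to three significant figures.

Series total: ΣR = 2.58 + 4.65 = 7.230 MΩ.
V = V_DC · R/ΣR = 3.53 × 0.3568 = 1.260 V.

V ≈ 1.26 V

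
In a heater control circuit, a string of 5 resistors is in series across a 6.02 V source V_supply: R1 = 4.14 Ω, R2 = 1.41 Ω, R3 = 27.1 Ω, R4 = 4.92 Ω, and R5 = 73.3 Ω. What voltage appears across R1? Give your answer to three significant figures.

V ≈ 0.225 V

Series total: ΣR = 4.14 + 1.41 + 27.1 + 4.92 + 73.3 = 110.9 Ω.
By the voltage-divider rule, V = 6.02 × 4.140/110.9 = 0.2248 V.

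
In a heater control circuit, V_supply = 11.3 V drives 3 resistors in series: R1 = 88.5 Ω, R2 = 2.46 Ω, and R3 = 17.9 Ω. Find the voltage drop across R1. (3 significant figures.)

V ≈ 9.19 V

ΣR = 88.5 + 2.46 + 17.9 = 108.9 Ω.
V = V_supply · R/ΣR = 11.3 × 0.8130 = 9.187 V.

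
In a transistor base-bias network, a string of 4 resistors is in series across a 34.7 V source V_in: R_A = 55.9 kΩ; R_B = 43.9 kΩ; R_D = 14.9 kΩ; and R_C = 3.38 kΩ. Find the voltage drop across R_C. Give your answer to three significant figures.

V ≈ 0.993 V

Series total: ΣR = 55.9 + 43.9 + 14.9 + 3.38 = 118.1 kΩ.
V = V_in · R/ΣR = 34.7 × 0.02862 = 0.9933 V.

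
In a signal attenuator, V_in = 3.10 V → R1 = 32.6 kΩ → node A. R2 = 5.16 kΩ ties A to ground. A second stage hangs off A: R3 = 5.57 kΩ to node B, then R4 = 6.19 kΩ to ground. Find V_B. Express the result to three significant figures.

Looking into the second stage from A: R3 + R4 = 11.76 kΩ appears in parallel with R2.
Effective lower resistance at A: R2 ‖ 11.76 = 3.586 kΩ.
V_A = 3.10 × 3.586/(32.6 + 3.586) = 0.3072 V.
Stage 2 is unloaded, so V_B = V_A · R4/(R3+R4) = 0.3072 × 6.19/11.76 = 0.1617 V.

V_B ≈ 0.162 V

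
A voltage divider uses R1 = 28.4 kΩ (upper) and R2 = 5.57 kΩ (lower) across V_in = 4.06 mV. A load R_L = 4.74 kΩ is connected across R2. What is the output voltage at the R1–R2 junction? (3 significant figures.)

V_out ≈ 0.336 mV

The load sits in parallel with R2, giving an effective lower resistance R2' = R2·R_L/(R2+R_L) = 2.561 kΩ.
Now apply the divider: V_out = 4.06 × 0.08271 = 0.3358 mV.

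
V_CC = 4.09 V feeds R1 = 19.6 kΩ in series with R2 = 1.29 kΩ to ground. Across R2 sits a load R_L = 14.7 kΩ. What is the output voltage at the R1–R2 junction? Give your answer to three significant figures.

The load sits in parallel with R2, giving an effective lower resistance R2' = R2·R_L/(R2+R_L) = 1.186 kΩ.
Now apply the divider: V_out = 4.09 × 0.05705 = 0.2334 V.

V_out ≈ 0.233 V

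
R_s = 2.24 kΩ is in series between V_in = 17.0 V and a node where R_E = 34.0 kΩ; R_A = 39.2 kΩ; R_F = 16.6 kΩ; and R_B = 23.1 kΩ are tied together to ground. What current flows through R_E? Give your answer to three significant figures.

Combine the parallel branches: R_p = (1/34.0 + 1/39.2 + 1/16.6 + 1/23.1)⁻¹ = 6.311 kΩ.
V_A = 17.0 × 6.311/8.551 = 12.55 V.
I(R_E) = V_A / R_E = 12.55/34.0 = 0.3690 mA.

I ≈ 0.369 mA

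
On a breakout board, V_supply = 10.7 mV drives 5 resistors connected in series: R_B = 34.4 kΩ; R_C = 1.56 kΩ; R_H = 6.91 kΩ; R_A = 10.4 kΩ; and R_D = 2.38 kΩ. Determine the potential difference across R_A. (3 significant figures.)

V ≈ 2.00 mV

Series total: ΣR = 34.4 + 1.56 + 6.91 + 10.4 + 2.38 = 55.65 kΩ.
Voltage divider: V = V_supply · (10.40 / 55.65) = 10.7 × 0.1869 = 2.000 mV.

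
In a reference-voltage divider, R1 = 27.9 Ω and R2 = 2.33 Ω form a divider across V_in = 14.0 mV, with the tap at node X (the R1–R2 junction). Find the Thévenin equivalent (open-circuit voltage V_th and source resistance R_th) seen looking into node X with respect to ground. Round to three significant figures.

Open-circuit (no load on X): V_th = V_in · R2/(R1 + R2) = 14.0 × 2.33/(27.90 + 2.33) = 1.079 mV.
Looking into X with the source shorted: R_th = R1·R2/(R1+R2) = 27.90 × 2.33/30.23 = 2.150 Ω.

V_th ≈ 1.08 mV, R_th ≈ 2.15 Ω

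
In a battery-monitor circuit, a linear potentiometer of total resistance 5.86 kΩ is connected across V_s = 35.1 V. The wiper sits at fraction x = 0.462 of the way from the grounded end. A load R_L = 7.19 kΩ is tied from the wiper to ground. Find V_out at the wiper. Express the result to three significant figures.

V_out ≈ 13.5 V

Lower segment x·R_p = 2.707 kΩ; upper segment (1−x)·R_p = 3.153 kΩ.
Lower segment in parallel with the load: 2.707 ‖ 7.19 = 1.967 kΩ.
Then V_out = V_s · 1.967/(3.153 + 1.967) = 13.48 V.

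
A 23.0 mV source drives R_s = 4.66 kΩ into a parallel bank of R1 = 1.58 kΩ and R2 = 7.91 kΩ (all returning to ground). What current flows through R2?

I ≈ 0.641 µA

Equivalent of the parallel group: R_p = 1.317 kΩ.
V_A = 23.0 × 1.317/5.977 = 5.068 mV.
I(R2) = V_A / R2 = 5.068/7.91 = 0.6407 µA.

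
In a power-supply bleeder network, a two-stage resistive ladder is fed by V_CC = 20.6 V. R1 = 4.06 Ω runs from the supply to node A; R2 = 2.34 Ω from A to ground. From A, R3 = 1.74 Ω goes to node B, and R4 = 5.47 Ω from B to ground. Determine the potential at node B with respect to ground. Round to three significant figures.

V_B ≈ 4.74 V

Looking into the second stage from A: R3 + R4 = 7.210 Ω appears in parallel with R2.
Effective lower resistance at A: R2 ‖ 7.210 = 1.767 Ω.
So V_A = 20.6 × 0.3032 = 6.246 V.
Stage 2 is unloaded, so V_B = V_A · R4/(R3+R4) = 6.246 × 5.47/7.210 = 4.739 V.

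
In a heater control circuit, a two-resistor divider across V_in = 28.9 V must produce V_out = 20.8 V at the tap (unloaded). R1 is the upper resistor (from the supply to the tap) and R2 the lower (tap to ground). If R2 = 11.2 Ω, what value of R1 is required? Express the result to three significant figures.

R1 ≈ 4.36 Ω

V_out/V_in = R2/(R1+R2) = 0.7197.
R1 = R2·(1/k − 1) = 11.2 × 0.3894 = 4.362 Ω.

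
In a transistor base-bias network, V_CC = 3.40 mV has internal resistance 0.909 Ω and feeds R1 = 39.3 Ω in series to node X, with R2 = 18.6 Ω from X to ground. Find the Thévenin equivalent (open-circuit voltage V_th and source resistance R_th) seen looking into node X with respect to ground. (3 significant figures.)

R1' = 0.909 + 39.3 = 40.21 Ω (source resistance + R1).
V_th is the unloaded tap voltage: V_CC · R2/(R1'+R2) = 3.40 × 0.3163 = 1.075 mV.
With V_CC suppressed (replaced by a short), R_th = R1' ‖ R2 = (40.21 × 18.6)/(40.21 + 18.6) = 12.72 Ω.

V_th ≈ 1.08 mV, R_th ≈ 12.7 Ω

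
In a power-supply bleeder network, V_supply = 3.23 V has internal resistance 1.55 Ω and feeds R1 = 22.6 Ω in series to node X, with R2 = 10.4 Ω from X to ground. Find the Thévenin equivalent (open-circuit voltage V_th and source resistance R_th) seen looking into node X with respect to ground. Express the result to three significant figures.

R1' = 1.55 + 22.6 = 24.15 Ω (source resistance + R1).
Open-circuit (no load on X): V_th = V_supply · R2/(R1' + R2) = 3.23 × 10.4/(24.15 + 10.4) = 0.9723 V.
With V_supply suppressed (replaced by a short), R_th = R1' ‖ R2 = (24.15 × 10.4)/(24.15 + 10.4) = 7.269 Ω.

V_th ≈ 0.972 V, R_th ≈ 7.27 Ω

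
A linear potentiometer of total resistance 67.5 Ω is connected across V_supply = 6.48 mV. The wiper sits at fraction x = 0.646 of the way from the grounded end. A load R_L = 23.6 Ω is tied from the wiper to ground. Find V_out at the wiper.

Split the track: R_lower = x·R_p = 43.61 Ω, R_upper = (1−x)·R_p = 23.89 Ω.
R_L loads the lower segment: effective lower R = 15.31 Ω.
V_out = 6.48 × 15.31/(23.89 + 15.31) = 2.531 mV.
(Unloaded: V_out = x·V_supply = 4.19 mV.)

V_out ≈ 2.53 mV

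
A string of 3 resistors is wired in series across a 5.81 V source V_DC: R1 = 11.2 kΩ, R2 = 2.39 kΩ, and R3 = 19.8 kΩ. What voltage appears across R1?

Total series resistance ΣR = 11.2 + 2.39 + 19.8 = 33.39 kΩ.
V = V_DC · R/ΣR = 5.81 × 0.3354 = 1.949 V.

V ≈ 1.95 V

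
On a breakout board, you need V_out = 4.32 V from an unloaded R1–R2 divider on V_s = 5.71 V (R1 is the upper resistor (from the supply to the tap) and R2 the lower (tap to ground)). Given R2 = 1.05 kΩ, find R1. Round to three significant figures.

R1 ≈ 0.338 kΩ

The divider ratio is R2/(R1+R2) = 4.32/5.71 = 0.7566.
R1 = R2·(1/k − 1) = 1.05 × 0.3218 = 0.3378 kΩ.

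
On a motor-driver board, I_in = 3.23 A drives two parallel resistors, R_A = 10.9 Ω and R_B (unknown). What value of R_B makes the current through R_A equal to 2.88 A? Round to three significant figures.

R_B ≈ 89.7 Ω

The fraction through R_A equals R_B/(R_A+R_B).
2.88/3.23 = R_B/(R_A + R_B) → R_B = R_A · (0.8916)/(1 − 0.8916) = 10.9 × 8.229 = 89.69 Ω.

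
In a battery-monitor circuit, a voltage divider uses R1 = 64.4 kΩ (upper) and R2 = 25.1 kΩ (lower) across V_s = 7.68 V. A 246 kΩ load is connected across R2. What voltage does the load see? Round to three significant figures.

The load sits in parallel with R2, giving an effective lower resistance R2' = R2·R_L/(R2+R_L) = 22.78 kΩ.
Voltage divider with the loaded lower leg: V_out = 7.68 × 22.78/(64.4 + 22.78) = 7.68 × 0.2613 = 2.007 V.

V_out ≈ 2.01 V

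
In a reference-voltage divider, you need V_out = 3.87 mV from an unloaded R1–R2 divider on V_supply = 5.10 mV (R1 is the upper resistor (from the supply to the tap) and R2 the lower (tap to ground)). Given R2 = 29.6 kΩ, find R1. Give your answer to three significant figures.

V_out/V_supply = R2/(R1+R2) = 0.7588.
R1 = R2·(1/k − 1) = 29.6 × 0.3178 = 9.408 kΩ.

R1 ≈ 9.41 kΩ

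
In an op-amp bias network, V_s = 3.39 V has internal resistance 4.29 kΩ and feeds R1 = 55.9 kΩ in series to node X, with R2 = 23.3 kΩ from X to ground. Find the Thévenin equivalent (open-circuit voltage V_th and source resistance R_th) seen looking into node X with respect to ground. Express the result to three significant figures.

R1' = 4.29 + 55.9 = 60.19 kΩ (source resistance + R1).
V_th is the unloaded tap voltage: V_s · R2/(R1'+R2) = 3.39 × 0.2791 = 0.9461 V.
Zeroing V_s shorts the top of R1' to ground, so R_th = R1' ‖ R2 = 16.80 kΩ.

V_th ≈ 0.946 V, R_th ≈ 16.8 kΩ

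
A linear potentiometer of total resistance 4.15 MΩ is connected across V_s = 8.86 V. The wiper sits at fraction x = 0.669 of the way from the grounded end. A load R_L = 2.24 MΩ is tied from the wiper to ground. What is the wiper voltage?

The pot divides into 1.374 MΩ above the wiper and 2.776 MΩ below.
R_L loads the lower segment: effective lower R = 1.240 MΩ.
Loaded-divider output: V_out = 8.86 × 0.4744 = 4.203 V.

V_out ≈ 4.20 V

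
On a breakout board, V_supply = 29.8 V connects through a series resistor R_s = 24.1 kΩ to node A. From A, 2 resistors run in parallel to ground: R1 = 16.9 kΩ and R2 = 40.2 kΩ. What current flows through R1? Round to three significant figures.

I ≈ 0.583 mA

Parallel bank: R_p = 1/(1/16.9 + 1/40.2) = 11.90 kΩ.
V_A by voltage divider: V_A = 29.8 × 11.90/(24.1 + 11.90) = 9.849 V.
I(R1) = V_A / R1 = 9.849/16.9 = 0.5828 mA.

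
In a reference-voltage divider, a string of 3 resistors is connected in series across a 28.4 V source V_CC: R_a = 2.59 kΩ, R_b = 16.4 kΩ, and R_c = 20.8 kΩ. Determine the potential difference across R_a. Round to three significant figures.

Series total: ΣR = 2.59 + 16.4 + 20.8 = 39.79 kΩ.
V = V_CC · R/ΣR = 28.4 × 0.06509 = 1.849 V.

V ≈ 1.85 V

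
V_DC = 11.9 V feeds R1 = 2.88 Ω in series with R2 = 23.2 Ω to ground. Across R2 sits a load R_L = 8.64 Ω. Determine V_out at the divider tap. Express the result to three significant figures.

First combine the lower leg with the load: R2 ‖ R_L = 6.295 Ω.
Voltage divider with the loaded lower leg: V_out = 11.9 × 6.295/(2.88 + 6.295) = 11.9 × 0.6861 = 8.165 V.
(Unloaded it would be 10.6 V; the load pulls it down.)

V_out ≈ 8.16 V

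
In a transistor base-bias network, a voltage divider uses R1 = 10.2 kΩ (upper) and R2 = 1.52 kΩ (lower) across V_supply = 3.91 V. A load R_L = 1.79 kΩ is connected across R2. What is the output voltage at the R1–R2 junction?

V_out ≈ 0.292 V

First combine the lower leg with the load: R2 ‖ R_L = 0.8220 kΩ.
Then V_out = V_supply · R2'/(R1 + R2') = 3.91 × 0.8220/11.02 = 0.2916 V.
(Unloaded it would be 0.507 V; the load pulls it down.)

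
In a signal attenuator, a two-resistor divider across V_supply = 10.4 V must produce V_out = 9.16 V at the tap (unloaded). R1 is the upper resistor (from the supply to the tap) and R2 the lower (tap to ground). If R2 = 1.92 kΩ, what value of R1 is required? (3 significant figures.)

Required fraction k = V_out/V_supply = 0.8808.
R1 = R2·(1/k − 1) = 1.92 × 0.1354 = 0.2599 kΩ.

R1 ≈ 0.260 kΩ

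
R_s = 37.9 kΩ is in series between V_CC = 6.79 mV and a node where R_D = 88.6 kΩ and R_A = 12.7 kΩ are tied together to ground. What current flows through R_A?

I ≈ 0.121 µA

Combine the parallel branches: R_p = (1/88.6 + 1/12.7)⁻¹ = 11.11 kΩ.
V_A by voltage divider: V_A = 6.79 × 11.11/(37.9 + 11.11) = 1.539 mV.
Branch current I = V_A/R_A = 1.539/12.7 = 0.1212 µA.
(Equivalently: I_total = 0.1385 µA, then current-divider fraction G_k/ΣG = 0.8746.)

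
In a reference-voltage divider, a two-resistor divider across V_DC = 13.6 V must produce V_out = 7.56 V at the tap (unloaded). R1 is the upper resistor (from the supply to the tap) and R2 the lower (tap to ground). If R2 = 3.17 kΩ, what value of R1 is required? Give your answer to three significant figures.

R1 ≈ 2.53 kΩ

V_out/V_DC = R2/(R1+R2) = 0.5559.
Rearranging, R1 = R2·(1−k)/k = 3.17 × 0.7989 = 2.533 kΩ.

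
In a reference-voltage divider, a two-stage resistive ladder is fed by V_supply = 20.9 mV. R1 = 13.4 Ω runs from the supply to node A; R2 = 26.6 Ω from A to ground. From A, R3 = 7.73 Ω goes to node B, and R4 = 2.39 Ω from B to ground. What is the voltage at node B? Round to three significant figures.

V_B ≈ 1.75 mV

Node A sees R2 in parallel with the series input of stage 2, R3 + R4 = 10.12 Ω.
Effective lower resistance at A: R2 ‖ 10.12 = 7.331 Ω.
First divider: V_A = V_supply · 7.331/(13.4 + 7.331) = 7.391 mV.
V_B = V_A × 0.2362 = 1.745 mV.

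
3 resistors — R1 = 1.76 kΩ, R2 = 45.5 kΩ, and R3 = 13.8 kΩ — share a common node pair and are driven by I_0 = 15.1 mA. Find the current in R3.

I ≈ 1.65 mA

Conductances: ΣG = 1/1.76 + 1/45.5 + 1/13.8 = 0.6626 (1/kΩ).
By the current-divider rule, I = I_0 · G_k/ΣG = 15.1 × 0.1094 = 1.651 mA.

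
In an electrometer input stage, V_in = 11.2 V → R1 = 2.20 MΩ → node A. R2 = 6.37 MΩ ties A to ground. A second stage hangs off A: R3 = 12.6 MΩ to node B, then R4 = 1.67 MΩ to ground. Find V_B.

V_B ≈ 0.874 V

The second stage (R3 + R4 = 14.27 MΩ) loads node A in parallel with R2.
Effective lower resistance at A: R2 ‖ 14.27 = 4.404 MΩ.
So V_A = 11.2 × 0.6669 = 7.469 V.
V_B = V_A × 0.1170 = 0.8741 V.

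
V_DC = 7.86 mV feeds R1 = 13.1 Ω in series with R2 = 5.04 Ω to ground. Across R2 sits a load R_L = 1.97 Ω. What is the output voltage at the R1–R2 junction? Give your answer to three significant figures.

The load sits in parallel with R2, giving an effective lower resistance R2' = R2·R_L/(R2+R_L) = 1.416 Ω.
Voltage divider with the loaded lower leg: V_out = 7.86 × 1.416/(13.1 + 1.416) = 7.86 × 0.09757 = 0.7669 mV.

V_out ≈ 0.767 mV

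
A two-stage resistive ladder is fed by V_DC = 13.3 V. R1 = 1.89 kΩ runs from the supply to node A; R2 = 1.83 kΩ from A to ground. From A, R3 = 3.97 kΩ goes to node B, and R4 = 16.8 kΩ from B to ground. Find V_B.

The second stage (R3 + R4 = 20.77 kΩ) loads node A in parallel with R2.
Effective lower resistance at A: R2 ‖ 20.77 = 1.682 kΩ.
First divider: V_A = V_DC · 1.682/(1.89 + 1.682) = 6.262 V.
V_B = V_A × 0.8089 = 5.065 V.

V_B ≈ 5.07 V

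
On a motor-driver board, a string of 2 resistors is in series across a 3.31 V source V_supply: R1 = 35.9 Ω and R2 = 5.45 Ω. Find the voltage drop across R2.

V ≈ 0.436 V

Total series resistance ΣR = 35.9 + 5.45 = 41.35 Ω.
Voltage divider: V = V_supply · (5.450 / 41.35) = 3.31 × 0.1318 = 0.4363 V.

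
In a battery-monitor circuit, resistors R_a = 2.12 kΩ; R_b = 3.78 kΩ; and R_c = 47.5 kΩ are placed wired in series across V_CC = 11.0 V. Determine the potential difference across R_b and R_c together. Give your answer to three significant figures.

V ≈ 10.6 V

ΣR = 2.12 + 3.78 + 47.5 = 53.40 kΩ.
R_{R_b..R_c} = 3.78 + 47.5 = 51.28 kΩ.
By the voltage-divider rule, V = 11.0 × 51.28/53.40 = 10.56 V.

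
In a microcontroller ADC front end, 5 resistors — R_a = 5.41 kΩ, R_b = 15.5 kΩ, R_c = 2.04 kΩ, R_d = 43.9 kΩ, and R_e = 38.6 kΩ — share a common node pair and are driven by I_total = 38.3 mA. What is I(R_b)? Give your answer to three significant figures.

Total conductance ΣG = 1/5.41 + 1/15.5 + 1/2.04 + 1/43.9 + 1/38.6 = 0.7882 (units of 1/kΩ).
By the current-divider rule, I = I_total · G_k/ΣG = 38.3 × 0.08185 = 3.135 mA.

I ≈ 3.13 mA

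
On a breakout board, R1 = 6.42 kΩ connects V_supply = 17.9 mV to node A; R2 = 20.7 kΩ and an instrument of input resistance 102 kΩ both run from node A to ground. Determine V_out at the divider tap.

First combine the lower leg with the load: R2 ‖ R_L = 17.21 kΩ.
Then V_out = V_supply · R2'/(R1 + R2') = 17.9 × 17.21/23.63 = 13.04 mV.

V_out ≈ 13.0 mV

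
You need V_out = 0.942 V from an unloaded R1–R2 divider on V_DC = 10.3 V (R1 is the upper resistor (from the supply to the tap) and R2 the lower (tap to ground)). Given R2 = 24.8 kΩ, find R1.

R1 ≈ 246 kΩ

V_out/V_DC = R2/(R1+R2) = 0.09146.
R1 = R2·(1/k − 1) = 24.8 × 9.934 = 246.4 kΩ.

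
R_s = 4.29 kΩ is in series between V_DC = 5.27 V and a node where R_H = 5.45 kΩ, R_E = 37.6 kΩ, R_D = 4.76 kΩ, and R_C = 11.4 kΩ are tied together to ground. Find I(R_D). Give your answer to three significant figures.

I ≈ 0.348 mA

Parallel bank: R_p = 1/(1/5.45 + 1/37.6 + 1/4.76 + 1/11.4) = 1.969 kΩ.
V_A by voltage divider: V_A = 5.27 × 1.969/(4.29 + 1.969) = 1.658 V.
Branch current I = V_A/R_D = 1.658/4.76 = 0.3483 mA.
(Check via current divider: I_total = 0.8420 mA; share G_k/ΣG = 0.4136 → same result.)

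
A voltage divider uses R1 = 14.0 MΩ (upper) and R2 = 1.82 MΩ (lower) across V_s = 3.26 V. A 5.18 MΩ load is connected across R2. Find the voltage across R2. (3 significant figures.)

V_out ≈ 0.286 V

First combine the lower leg with the load: R2 ‖ R_L = 1.347 MΩ.
Now apply the divider: V_out = 3.26 × 0.08776 = 0.2861 V.
(Unloaded it would be 0.375 V; the load pulls it down.)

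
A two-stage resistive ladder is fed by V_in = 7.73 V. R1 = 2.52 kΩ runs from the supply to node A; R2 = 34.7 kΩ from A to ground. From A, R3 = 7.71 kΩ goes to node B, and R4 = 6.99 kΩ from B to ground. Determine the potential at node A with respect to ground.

V_A ≈ 6.21 V

Node A sees R2 in parallel with the series input of stage 2, R3 + R4 = 14.70 kΩ.
Effective lower resistance at A: R2 ‖ 14.70 = 10.33 kΩ.
V_A = 7.73 × 10.33/(2.52 + 10.33) = 6.214 V.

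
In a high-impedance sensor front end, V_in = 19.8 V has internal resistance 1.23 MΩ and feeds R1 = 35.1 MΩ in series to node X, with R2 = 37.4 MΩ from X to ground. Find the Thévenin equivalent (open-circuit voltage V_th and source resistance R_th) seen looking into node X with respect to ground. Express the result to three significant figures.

V_th ≈ 10.0 V, R_th ≈ 18.4 MΩ

R1' = 1.23 + 35.1 = 36.33 MΩ (source resistance + R1).
Open-circuit (no load on X): V_th = V_in · R2/(R1' + R2) = 19.8 × 37.4/(36.33 + 37.4) = 10.04 V.
With V_in suppressed (replaced by a short), R_th = R1' ‖ R2 = (36.33 × 37.4)/(36.33 + 37.4) = 18.43 MΩ.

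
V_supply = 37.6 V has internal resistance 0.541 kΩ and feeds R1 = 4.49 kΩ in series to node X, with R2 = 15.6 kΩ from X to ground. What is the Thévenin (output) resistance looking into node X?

R_th ≈ 3.80 kΩ

R1' = 0.541 + 4.49 = 5.031 kΩ (source resistance + R1).
With V_supply suppressed (replaced by a short), R_th = R1' ‖ R2 = (5.031 × 15.6)/(5.031 + 15.6) = 3.804 kΩ.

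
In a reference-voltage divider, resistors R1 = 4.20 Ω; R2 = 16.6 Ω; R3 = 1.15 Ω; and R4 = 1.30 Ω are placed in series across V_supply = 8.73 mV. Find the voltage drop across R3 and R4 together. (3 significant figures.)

V ≈ 0.920 mV

Total series resistance ΣR = 4.20 + 16.6 + 1.15 + 1.30 = 23.25 Ω.
R_{R3..R4} = 1.15 + 1.30 = 2.450 Ω.
By the voltage-divider rule, V = 8.73 × 2.450/23.25 = 0.9199 mV.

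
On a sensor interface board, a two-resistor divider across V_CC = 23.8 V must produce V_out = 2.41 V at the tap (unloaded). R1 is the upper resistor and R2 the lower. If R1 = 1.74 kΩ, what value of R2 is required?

R2 ≈ 0.196 kΩ

Required fraction k = V_out/V_CC = 0.1013.
R2 = R1 · 0.1013/(1 − 0.1013) = 0.1960 kΩ.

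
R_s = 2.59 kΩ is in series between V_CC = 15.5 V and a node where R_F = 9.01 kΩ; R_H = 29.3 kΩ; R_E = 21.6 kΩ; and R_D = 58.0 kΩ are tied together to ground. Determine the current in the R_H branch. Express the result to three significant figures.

I ≈ 0.343 mA

Equivalent of the parallel group: R_p = 4.793 kΩ.
V_A = 15.5 × 4.793/7.383 = 10.06 V.
Branch current I = V_A/R_H = 10.06/29.3 = 0.3434 mA.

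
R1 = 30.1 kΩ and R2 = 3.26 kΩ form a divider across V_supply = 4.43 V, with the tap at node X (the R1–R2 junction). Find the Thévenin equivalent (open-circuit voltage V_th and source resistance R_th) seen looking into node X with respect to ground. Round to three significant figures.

V_th ≈ 0.433 V, R_th ≈ 2.94 kΩ

Open-circuit (no load on X): V_th = V_supply · R2/(R1 + R2) = 4.43 × 3.26/(30.10 + 3.26) = 0.4329 V.
Looking into X with the source shorted: R_th = R1·R2/(R1+R2) = 30.10 × 3.26/33.36 = 2.941 kΩ.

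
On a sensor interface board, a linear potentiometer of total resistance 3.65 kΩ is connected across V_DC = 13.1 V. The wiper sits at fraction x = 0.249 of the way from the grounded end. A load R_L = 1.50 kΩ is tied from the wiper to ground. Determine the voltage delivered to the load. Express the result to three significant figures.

V_out ≈ 2.24 V

The pot divides into 2.741 kΩ above the wiper and 0.9088 kΩ below.
Lower segment in parallel with the load: 0.9088 ‖ 1.50 = 0.5659 kΩ.
Loaded-divider output: V_out = 13.1 × 0.1711 = 2.242 V.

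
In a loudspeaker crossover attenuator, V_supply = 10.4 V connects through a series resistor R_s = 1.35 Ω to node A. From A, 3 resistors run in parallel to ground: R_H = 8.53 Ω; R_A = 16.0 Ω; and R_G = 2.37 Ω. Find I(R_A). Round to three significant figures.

Parallel bank: R_p = 1/(1/8.53 + 1/16.0 + 1/2.37) = 1.662 Ω.
V_A = 10.4 × 1.662/3.012 = 5.739 V.
Branch current I = V_A/R_A = 5.739/16.0 = 0.3587 A.
(Equivalently: I_total = 3.453 A, then current-divider fraction G_k/ΣG = 0.1039.)

I ≈ 0.359 A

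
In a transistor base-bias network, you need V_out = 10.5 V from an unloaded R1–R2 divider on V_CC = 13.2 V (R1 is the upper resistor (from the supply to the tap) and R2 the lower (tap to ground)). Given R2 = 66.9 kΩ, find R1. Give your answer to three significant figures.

R1 ≈ 17.2 kΩ

Required fraction k = V_out/V_CC = 0.7955.
R1 = R2·(1/k − 1) = 66.9 × 0.2571 = 17.20 kΩ.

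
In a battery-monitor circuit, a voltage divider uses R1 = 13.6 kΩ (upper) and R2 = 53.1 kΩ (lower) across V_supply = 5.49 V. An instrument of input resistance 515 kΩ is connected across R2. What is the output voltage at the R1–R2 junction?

First combine the lower leg with the load: R2 ‖ R_L = 48.14 kΩ.
Then V_out = V_supply · R2'/(R1 + R2') = 5.49 × 48.14/61.74 = 4.281 V.

V_out ≈ 4.28 V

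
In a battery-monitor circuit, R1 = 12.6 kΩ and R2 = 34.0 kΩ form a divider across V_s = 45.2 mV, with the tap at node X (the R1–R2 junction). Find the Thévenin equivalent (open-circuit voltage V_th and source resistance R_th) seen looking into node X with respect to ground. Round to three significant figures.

V_th ≈ 33.0 mV, R_th ≈ 9.19 kΩ

V_th is the unloaded tap voltage: V_s · R2/(R1+R2) = 45.2 × 0.7296 = 32.98 mV.
Zeroing V_s shorts the top of R1 to ground, so R_th = R1 ‖ R2 = 9.193 kΩ.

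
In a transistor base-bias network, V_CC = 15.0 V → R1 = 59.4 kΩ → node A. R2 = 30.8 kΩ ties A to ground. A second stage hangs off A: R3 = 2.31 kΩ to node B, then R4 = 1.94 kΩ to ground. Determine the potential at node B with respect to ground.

V_B ≈ 0.405 V

Node A sees R2 in parallel with the series input of stage 2, R3 + R4 = 4.250 kΩ.
Effective lower resistance at A: R2 ‖ 4.250 = 3.735 kΩ.
First divider: V_A = V_CC · 3.735/(59.4 + 3.735) = 0.8873 V.
Then the unloaded second divider: V_B = V_A × R4/(R3+R4) = 0.8873 × 0.4565 = 0.4050 V.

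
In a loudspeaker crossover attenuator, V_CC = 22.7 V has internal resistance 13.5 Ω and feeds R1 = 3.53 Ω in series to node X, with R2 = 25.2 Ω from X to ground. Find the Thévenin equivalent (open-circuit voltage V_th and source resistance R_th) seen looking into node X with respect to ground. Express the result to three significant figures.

R1' = 13.5 + 3.53 = 17.03 Ω (source resistance + R1).
V_th is the unloaded tap voltage: V_CC · R2/(R1'+R2) = 22.7 × 0.5967 = 13.55 V.
Looking into X with the source shorted: R_th = R1'·R2/(R1'+R2) = 17.03 × 25.2/42.23 = 10.16 Ω.

V_th ≈ 13.5 V, R_th ≈ 10.2 Ω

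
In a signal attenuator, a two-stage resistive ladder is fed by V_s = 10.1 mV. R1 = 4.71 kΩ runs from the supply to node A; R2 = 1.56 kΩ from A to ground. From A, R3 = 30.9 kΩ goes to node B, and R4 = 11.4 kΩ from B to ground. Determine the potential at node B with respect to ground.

V_B ≈ 0.659 mV

The second stage (R3 + R4 = 42.30 kΩ) loads node A in parallel with R2.
R2 ‖ (R3+R4) = 1.505 kΩ.
First divider: V_A = V_s · 1.505/(4.71 + 1.505) = 2.445 mV.
V_B = V_A × 0.2695 = 0.6590 mV.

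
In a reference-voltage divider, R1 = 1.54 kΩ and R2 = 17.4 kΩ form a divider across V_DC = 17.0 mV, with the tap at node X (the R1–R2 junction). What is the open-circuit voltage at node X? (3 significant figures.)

V_th ≈ 15.6 mV

Open-circuit (no load on X): V_th = V_DC · R2/(R1 + R2) = 17.0 × 17.4/(1.540 + 17.4) = 15.62 mV.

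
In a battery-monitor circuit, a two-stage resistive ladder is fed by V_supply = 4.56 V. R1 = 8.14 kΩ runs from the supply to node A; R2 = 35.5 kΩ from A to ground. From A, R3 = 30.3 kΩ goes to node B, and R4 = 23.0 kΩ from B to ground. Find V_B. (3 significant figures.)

V_B ≈ 1.42 V

Looking into the second stage from A: R3 + R4 = 53.30 kΩ appears in parallel with R2.
R2 ‖ (R3+R4) = 21.31 kΩ.
So V_A = 4.56 × 0.7236 = 3.300 V.
Then the unloaded second divider: V_B = V_A × R4/(R3+R4) = 3.300 × 0.4315 = 1.424 V.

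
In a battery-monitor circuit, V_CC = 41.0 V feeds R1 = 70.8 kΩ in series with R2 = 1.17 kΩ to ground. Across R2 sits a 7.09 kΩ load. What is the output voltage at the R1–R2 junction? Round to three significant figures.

R2 ‖ R_L = (1.17 × 7.09)/(1.17 + 7.09) = 1.004 kΩ.
Then V_out = V_CC · R2'/(R1 + R2') = 41.0 × 1.004/71.80 = 0.5734 V.

V_out ≈ 0.573 V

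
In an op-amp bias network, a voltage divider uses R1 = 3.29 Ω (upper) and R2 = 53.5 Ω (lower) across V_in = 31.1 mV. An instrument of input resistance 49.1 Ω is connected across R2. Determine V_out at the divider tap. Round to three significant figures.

V_out ≈ 27.6 mV

The load sits in parallel with R2, giving an effective lower resistance R2' = R2·R_L/(R2+R_L) = 25.60 Ω.
Voltage divider with the loaded lower leg: V_out = 31.1 × 25.60/(3.29 + 25.60) = 31.1 × 0.8861 = 27.56 mV.
(Unloaded it would be 29.3 mV; the load pulls it down.)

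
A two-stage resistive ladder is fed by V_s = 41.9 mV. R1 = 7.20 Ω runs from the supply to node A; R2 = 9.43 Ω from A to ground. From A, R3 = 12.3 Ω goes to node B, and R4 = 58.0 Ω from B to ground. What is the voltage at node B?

Looking into the second stage from A: R3 + R4 = 70.30 Ω appears in parallel with R2.
R2 ‖ (R3+R4) = 8.315 Ω.
First divider: V_A = V_s · 8.315/(7.20 + 8.315) = 22.46 mV.
Stage 2 is unloaded, so V_B = V_A · R4/(R3+R4) = 22.46 × 58.0/70.30 = 18.53 mV.

V_B ≈ 18.5 mV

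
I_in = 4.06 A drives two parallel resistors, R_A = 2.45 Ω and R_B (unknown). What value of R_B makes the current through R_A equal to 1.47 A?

R_B ≈ 1.39 Ω

The fraction through R_A equals R_B/(R_A+R_B).
With f = 0.3621, R_B = R_A · f/(1−f) = 2.45 × 0.5676 = 1.391 Ω.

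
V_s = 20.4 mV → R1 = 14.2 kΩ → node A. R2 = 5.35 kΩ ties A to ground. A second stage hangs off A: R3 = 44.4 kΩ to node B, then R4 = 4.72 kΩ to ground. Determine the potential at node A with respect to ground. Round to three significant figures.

The second stage (R3 + R4 = 49.12 kΩ) loads node A in parallel with R2.
Effective lower resistance at A: R2 ‖ 49.12 = 4.825 kΩ.
So V_A = 20.4 × 0.2536 = 5.173 mV.

V_A ≈ 5.17 mV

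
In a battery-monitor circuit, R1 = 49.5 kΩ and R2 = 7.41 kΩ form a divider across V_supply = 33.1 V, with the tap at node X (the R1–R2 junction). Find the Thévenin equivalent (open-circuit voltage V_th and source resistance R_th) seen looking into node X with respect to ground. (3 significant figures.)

V_th is the unloaded tap voltage: V_supply · R2/(R1+R2) = 33.1 × 0.1302 = 4.310 V.
Looking into X with the source shorted: R_th = R1·R2/(R1+R2) = 49.50 × 7.41/56.91 = 6.445 kΩ.

V_th ≈ 4.31 V, R_th ≈ 6.45 kΩ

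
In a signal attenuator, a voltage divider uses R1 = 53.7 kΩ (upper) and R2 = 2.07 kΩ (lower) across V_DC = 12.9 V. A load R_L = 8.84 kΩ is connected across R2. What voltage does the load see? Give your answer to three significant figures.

V_out ≈ 0.391 V

R2 ‖ R_L = (2.07 × 8.84)/(2.07 + 8.84) = 1.677 kΩ.
Now apply the divider: V_out = 12.9 × 0.03029 = 0.3907 V.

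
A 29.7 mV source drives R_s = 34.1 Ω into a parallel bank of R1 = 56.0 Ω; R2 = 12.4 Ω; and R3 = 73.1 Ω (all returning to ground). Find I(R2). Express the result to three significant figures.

I ≈ 0.496 mA

Combine the parallel branches: R_p = (1/56.0 + 1/12.4 + 1/73.1)⁻¹ = 8.914 Ω.
V_A = 29.7 × 8.914/43.01 = 6.155 mV.
Branch current I = V_A/R2 = 6.155/12.4 = 0.4964 mA.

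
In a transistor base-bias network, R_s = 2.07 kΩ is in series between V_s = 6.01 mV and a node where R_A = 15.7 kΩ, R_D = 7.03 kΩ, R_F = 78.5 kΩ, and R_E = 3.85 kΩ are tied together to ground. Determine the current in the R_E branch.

Combine the parallel branches: R_p = (1/15.7 + 1/7.03 + 1/78.5 + 1/3.85)⁻¹ = 2.090 kΩ.
V_A = 6.01 × 2.090/4.160 = 3.020 mV.
Branch current I = V_A/R_E = 3.020/3.85 = 0.7843 µA.

I ≈ 0.784 µA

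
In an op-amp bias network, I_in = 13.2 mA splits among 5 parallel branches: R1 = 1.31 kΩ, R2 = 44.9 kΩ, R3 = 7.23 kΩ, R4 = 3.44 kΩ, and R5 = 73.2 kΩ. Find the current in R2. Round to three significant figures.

Conductances: ΣG = 1/1.31 + 1/44.9 + 1/7.23 + 1/3.44 + 1/73.2 = 1.228 (1/kΩ).
R2 takes the fraction G_k/ΣG = 0.02227/1.228 = 0.01813, so I = 13.2 × 0.01813 = 0.2393 mA.

I ≈ 0.239 mA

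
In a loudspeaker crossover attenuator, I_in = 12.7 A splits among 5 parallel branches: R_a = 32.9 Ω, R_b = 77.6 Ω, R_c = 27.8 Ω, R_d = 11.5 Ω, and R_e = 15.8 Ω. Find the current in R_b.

ΣG = 1/32.9 + 1/77.6 + 1/27.8 + 1/11.5 + 1/15.8 = 0.2295.
Current divider: I(R_b) = I_in · G_k/ΣG = 12.7 × (0.01289/0.2295) = 12.7 × 0.05615 = 0.7131 A.

I ≈ 0.713 A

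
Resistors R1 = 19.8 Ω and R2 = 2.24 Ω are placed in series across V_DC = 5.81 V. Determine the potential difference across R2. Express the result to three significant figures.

Total series resistance ΣR = 19.8 + 2.24 = 22.04 Ω.
Voltage divider: V = V_DC · (2.240 / 22.04) = 5.81 × 0.1016 = 0.5905 V.

V ≈ 0.590 V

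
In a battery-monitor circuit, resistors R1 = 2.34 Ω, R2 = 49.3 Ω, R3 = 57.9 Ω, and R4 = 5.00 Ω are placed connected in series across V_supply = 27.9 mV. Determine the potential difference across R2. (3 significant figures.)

Series total: ΣR = 2.34 + 49.3 + 57.9 + 5.00 = 114.5 Ω.
V = V_supply · R/ΣR = 27.9 × 0.4304 = 12.01 mV.

V ≈ 12.0 mV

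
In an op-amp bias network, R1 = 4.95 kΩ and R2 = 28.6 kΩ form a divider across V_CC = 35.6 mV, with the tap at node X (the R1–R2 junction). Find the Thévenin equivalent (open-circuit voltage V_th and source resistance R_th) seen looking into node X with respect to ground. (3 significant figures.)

V_th ≈ 30.3 mV, R_th ≈ 4.22 kΩ

V_th is the unloaded tap voltage: V_CC · R2/(R1+R2) = 35.6 × 0.8525 = 30.35 mV.
Looking into X with the source shorted: R_th = R1·R2/(R1+R2) = 4.950 × 28.6/33.55 = 4.220 kΩ.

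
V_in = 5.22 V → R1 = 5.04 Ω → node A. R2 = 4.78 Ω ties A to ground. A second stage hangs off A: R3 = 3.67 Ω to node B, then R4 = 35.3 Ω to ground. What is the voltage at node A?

V_A ≈ 2.39 V

Looking into the second stage from A: R3 + R4 = 38.97 Ω appears in parallel with R2.
R2 ‖ (R3+R4) = 4.258 Ω.
So V_A = 5.22 × 0.4579 = 2.390 V.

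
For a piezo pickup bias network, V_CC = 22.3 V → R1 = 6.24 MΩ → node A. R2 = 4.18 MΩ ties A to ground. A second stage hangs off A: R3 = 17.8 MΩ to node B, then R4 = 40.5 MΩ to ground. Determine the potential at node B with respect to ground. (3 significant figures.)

V_B ≈ 5.96 V

The second stage (R3 + R4 = 58.30 MΩ) loads node A in parallel with R2.
R2 ‖ (R3+R4) = 3.900 MΩ.
So V_A = 22.3 × 0.3846 = 8.577 V.
Stage 2 is unloaded, so V_B = V_A · R4/(R3+R4) = 8.577 × 40.5/58.30 = 5.959 V.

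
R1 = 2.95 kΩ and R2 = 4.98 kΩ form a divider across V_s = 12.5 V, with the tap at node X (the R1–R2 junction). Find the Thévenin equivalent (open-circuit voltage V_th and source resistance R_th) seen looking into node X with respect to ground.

Open-circuit (no load on X): V_th = V_s · R2/(R1 + R2) = 12.5 × 4.98/(2.950 + 4.98) = 7.850 V.
Looking into X with the source shorted: R_th = R1·R2/(R1+R2) = 2.950 × 4.98/7.930 = 1.853 kΩ.

V_th ≈ 7.85 V, R_th ≈ 1.85 kΩ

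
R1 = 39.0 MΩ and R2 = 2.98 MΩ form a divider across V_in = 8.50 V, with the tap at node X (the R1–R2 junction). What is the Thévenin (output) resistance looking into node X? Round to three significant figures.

Looking into X with the source shorted: R_th = R1·R2/(R1+R2) = 39.00 × 2.98/41.98 = 2.768 MΩ.

R_th ≈ 2.77 MΩ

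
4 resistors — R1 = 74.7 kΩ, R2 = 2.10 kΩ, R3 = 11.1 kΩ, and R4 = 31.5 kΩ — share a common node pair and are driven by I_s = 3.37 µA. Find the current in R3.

ΣG = 1/74.7 + 1/2.10 + 1/11.1 + 1/31.5 = 0.6114.
By the current-divider rule, I = I_s · G_k/ΣG = 3.37 × 0.1473 = 0.4966 µA.

I ≈ 0.497 µA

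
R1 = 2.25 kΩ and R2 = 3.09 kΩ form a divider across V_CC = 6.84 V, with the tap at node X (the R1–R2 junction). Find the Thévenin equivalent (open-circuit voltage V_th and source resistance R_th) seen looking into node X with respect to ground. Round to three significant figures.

V_th ≈ 3.96 V, R_th ≈ 1.30 kΩ

V_th is the unloaded tap voltage: V_CC · R2/(R1+R2) = 6.84 × 0.5787 = 3.958 V.
Looking into X with the source shorted: R_th = R1·R2/(R1+R2) = 2.250 × 3.09/5.340 = 1.302 kΩ.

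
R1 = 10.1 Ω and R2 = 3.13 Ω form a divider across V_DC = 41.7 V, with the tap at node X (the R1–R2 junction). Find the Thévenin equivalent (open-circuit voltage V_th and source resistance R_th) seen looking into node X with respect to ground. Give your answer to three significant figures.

V_th ≈ 9.87 V, R_th ≈ 2.39 Ω

With X open, the divider is unloaded: V_th = 41.7 × 3.13/13.23 = 9.866 V.
With V_DC suppressed (replaced by a short), R_th = R1 ‖ R2 = (10.10 × 3.13)/(10.10 + 3.13) = 2.389 Ω.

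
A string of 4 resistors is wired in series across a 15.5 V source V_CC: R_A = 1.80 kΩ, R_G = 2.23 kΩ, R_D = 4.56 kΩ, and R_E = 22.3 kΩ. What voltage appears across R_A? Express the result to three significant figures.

Series total: ΣR = 1.80 + 2.23 + 4.56 + 22.3 = 30.89 kΩ.
V = V_CC · R/ΣR = 15.5 × 0.05827 = 0.9032 V.

V ≈ 0.903 V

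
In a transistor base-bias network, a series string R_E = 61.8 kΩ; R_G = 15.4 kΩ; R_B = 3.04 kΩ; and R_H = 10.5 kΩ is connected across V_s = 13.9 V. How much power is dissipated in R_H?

The common current is I = 13.9/90.74 = 0.1532 mA.
V(R_H) = I·R = 1.608 V; P = V·I = 1.608 × 0.1532 = 0.2464 mW.

P ≈ 0.246 mW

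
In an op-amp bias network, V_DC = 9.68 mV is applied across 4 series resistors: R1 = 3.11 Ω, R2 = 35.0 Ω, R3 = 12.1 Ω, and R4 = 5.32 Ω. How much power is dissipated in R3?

ΣR = 55.53 Ω → I = 9.68/55.53 = 0.1743 mA.
P = I²R = 0.03039 × 12.1 = 0.3677 µW.

P ≈ 0.368 µW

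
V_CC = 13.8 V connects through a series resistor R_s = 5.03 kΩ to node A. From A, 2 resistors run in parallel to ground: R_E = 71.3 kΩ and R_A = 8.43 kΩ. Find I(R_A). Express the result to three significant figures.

I ≈ 0.982 mA

Parallel bank: R_p = 1/(1/71.3 + 1/8.43) = 7.539 kΩ.
V_A by voltage divider: V_A = 13.8 × 7.539/(5.03 + 7.539) = 8.277 V.
I(R_A) = V_A / R_A = 8.277/8.43 = 0.9819 mA.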